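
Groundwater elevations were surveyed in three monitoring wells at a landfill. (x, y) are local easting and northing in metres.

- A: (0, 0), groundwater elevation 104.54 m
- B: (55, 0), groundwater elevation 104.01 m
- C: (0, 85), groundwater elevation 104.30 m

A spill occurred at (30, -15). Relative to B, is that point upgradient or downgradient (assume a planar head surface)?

∂h/∂x = (104.01 − 104.54) / (55 − 0) = -0.009636
∂h/∂y = (104.30 − 104.54) / (85 − 0) = -0.002824
Head at (30, -15) = 104.54 + (-0.009636)·(30) + (-0.002824)·(-15) = 104.29 m.
That is higher than the 104.01 m at B, so the point is upgradient.

upgradient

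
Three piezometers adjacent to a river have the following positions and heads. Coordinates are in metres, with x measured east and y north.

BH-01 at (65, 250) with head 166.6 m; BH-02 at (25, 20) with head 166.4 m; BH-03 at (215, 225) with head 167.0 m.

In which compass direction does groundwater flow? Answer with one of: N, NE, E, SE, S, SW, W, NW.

Taking BH-01 as reference: BH-02−BH-01 = (-40, -230, -0.2); BH-03−BH-01 = (150, -25, +0.4).
Solve a·Δx + b·Δy = Δh: det = (-40)·(-25) − 150·(-230) = 35500.
∂h/∂x = [(-0.2)·(-25) − (+0.4)·(-230)] / 35500 = +0.002732
∂h/∂y = [(-40)·(+0.4) − 150·(-0.2)] / 35500 = +0.0003944
Flow = −∇h = (-0.002732 east, -0.0003944 north), which points west.

W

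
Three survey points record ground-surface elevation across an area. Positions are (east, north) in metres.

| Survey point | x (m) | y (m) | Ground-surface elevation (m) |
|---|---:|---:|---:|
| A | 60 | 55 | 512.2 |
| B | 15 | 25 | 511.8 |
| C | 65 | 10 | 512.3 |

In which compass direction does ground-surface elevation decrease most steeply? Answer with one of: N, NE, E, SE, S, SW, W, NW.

W

With z = a·x + b·y + c and A as origin, the differences give:
  (-45)·a + (-30)·b = -0.4
  5·a + (-45)·b = +0.1
Eliminate b (×(-45) and ×(-30), subtract): 2175·a = 21.00 → a = ∂z/∂x = +0.009655
Back-substitute: b = ∂z/∂y = -0.001149.
Steepest decrease is along −∇f = (-0.009655 E, +0.001149 N) → west.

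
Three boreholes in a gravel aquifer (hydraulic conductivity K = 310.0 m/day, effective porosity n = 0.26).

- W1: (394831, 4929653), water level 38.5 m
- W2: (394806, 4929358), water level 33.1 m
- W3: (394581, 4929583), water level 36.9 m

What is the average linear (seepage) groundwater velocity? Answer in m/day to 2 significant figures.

22 m/day

Taking W1 as reference: W2−W1 = (-25, -295, -5.4); W3−W1 = (-250, -70, -1.6).
Determinant of the coordinate differences = (-25)·(-70) − (-250)·(-295) = -72000.
∂h/∂x = [(-5.4)·(-70) − (-1.6)·(-295)] / -72000 = +0.001306
∂h/∂y = [(-25)·(-1.6) − (-250)·(-5.4)] / -72000 = +0.01819
|∇h| = √(0.001306² + 0.01819²) = 0.01824
Seepage velocity v = K·i/n = 310.0 × 0.01824 / 0.26 = 21.75 m/day.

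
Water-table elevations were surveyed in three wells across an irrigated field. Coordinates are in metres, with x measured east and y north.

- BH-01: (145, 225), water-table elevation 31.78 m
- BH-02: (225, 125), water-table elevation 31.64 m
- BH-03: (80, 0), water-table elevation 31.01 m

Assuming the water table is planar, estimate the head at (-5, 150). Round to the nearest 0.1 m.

Taking BH-01 as reference: BH-02−BH-01 = (80, -100, -0.14); BH-03−BH-01 = (-65, -225, -0.77).
Determinant of the coordinate differences = 80·(-225) − (-65)·(-100) = -24500.
∂h/∂x = [(-0.14)·(-225) − (-0.77)·(-100)] / -24500 = +0.001857
∂h/∂y = [80·(-0.77) − (-65)·(-0.14)] / -24500 = +0.002886
h(-5, 150) = 31.78 + (+0.001857)·(-150) + (+0.002886)·(-75) = 31.78 -0.279 -0.216 = 31.285 m.

31.3 m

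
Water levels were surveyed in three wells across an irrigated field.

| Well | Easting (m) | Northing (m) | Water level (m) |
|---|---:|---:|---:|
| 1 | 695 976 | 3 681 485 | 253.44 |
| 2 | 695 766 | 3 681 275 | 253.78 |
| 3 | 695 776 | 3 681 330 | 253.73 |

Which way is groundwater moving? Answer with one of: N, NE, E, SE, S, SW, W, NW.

Taking 1 as reference: 2−1 = (-210, -210, +0.34); 3−1 = (-200, -155, +0.29).
Solve a·Δx + b·Δy = Δh: det = (-210)·(-155) − (-200)·(-210) = -9450.
∂h/∂x = [(+0.34)·(-155) − (+0.29)·(-210)] / -9450 = -0.0008677
∂h/∂y = [(-210)·(+0.29) − (-200)·(+0.34)] / -9450 = -0.0007513
Flow = −∇h = (+0.0008677 east, +0.0007513 north), which points northeast.

NE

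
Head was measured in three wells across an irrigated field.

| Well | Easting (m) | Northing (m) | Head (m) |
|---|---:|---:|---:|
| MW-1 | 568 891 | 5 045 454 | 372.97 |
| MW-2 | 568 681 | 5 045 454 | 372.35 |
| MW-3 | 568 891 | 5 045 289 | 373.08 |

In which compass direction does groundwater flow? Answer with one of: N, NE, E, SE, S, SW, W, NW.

∂h/∂x = (372.35 − 372.97) / (568681 − 568891) = +0.002952
∂h/∂y = (373.08 − 372.97) / (5045289 − 5045454) = -0.0006667
Flow = −∇h = (-0.002952 east, +0.0006667 north), which points west.

W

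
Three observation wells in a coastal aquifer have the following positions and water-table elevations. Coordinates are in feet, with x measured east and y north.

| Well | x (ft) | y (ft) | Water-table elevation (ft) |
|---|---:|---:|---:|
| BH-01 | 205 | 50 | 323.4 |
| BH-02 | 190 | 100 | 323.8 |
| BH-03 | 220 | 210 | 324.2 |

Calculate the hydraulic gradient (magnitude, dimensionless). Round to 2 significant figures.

0.0095

Taking BH-01 as reference: BH-02−BH-01 = (-15, 50, +0.4); BH-03−BH-01 = (15, 160, +0.8).
Determinant of the coordinate differences = (-15)·160 − 15·50 = -3150.
∂h/∂x = [(+0.4)·160 − (+0.8)·50] / -3150 = -0.007619
∂h/∂y = [(-15)·(+0.8) − 15·(+0.4)] / -3150 = +0.005714
|∇h| = √(-0.007619² + 0.005714²) = 0.009524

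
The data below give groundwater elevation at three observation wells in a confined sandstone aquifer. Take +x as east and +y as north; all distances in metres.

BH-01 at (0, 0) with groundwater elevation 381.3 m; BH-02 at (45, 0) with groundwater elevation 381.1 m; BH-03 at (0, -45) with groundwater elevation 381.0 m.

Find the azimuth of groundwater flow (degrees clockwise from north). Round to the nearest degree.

∂h/∂x = (381.1 − 381.3) / (45 − 0) = -0.004444
∂h/∂y = (381.0 − 381.3) / (-45 − 0) = +0.006667
Flow direction (−∇h) has components (+0.004444 E, -0.006667 N).
Azimuth = atan2(E, N) = atan2(+0.004444, -0.006667) = 146.3° ≈ 146°.

146°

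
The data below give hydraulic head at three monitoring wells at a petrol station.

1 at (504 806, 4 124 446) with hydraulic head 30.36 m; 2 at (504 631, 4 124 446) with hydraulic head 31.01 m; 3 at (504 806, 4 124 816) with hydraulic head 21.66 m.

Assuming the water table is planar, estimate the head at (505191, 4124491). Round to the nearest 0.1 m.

∂h/∂x = (31.01 − 30.36) / (504631 − 504806) = -0.003714
∂h/∂y = (21.66 − 30.36) / (4124816 − 4124446) = -0.02351
h(505191, 4124491) = 30.36 + (-0.003714)·(385) + (-0.02351)·(45) = 30.36 -1.430 -1.058 = 27.872 m.

27.9 m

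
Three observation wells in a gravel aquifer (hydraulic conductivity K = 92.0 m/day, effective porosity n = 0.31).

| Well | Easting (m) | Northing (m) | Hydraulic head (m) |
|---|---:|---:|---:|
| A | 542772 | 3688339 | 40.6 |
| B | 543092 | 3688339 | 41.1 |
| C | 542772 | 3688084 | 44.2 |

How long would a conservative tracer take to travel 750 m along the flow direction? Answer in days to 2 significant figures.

180 days

∂h/∂x = (41.1 − 40.6) / (543092 − 542772) = +0.001563
∂h/∂y = (44.2 − 40.6) / (3688084 − 3688339) = -0.01412
|∇h| = √(0.001563² + -0.01412²) = 0.01421
Seepage velocity v = K·i/n = 92.0 × 0.01421 / 0.31 = 4.217 m/day.
t = 750 / 4.217 = 177.9 days.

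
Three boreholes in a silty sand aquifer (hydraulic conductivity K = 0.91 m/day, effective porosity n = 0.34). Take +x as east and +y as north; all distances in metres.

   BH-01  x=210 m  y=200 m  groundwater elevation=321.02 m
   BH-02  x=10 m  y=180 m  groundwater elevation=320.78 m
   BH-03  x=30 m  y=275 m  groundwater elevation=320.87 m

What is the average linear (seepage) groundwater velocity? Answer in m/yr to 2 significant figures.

1.3 m/yr

Taking BH-01 as reference: BH-02−BH-01 = (-200, -20, -0.24); BH-03−BH-01 = (-180, 75, -0.15).
Determinant of the coordinate differences = (-200)·75 − (-180)·(-20) = -18600.
∂h/∂x = [(-0.24)·75 − (-0.15)·(-20)] / -18600 = +0.001129
∂h/∂y = [(-200)·(-0.15) − (-180)·(-0.24)] / -18600 = +0.0007097
|∇h| = √(0.001129² + 0.0007097²) = 0.001334
Seepage velocity v = K·i/n = 0.91 × 0.001334 / 0.34 = 0.00357 m/day = 1.304 m/yr.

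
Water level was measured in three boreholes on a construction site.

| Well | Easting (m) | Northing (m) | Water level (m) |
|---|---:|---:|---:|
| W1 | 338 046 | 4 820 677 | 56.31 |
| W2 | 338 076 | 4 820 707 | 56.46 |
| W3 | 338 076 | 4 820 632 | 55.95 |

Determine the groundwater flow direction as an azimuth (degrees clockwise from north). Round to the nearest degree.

Differences from W1: to W2 (Δx, Δy, Δh) = (30, 30, +0.15); to W3 = (30, -45, -0.36).
Determinant of the coordinate differences = 30·(-45) − 30·30 = -2250.
∂h/∂x = [(+0.15)·(-45) − (-0.36)·30] / -2250 = -0.001800
∂h/∂y = [30·(-0.36) − 30·(+0.15)] / -2250 = +0.006800
Flow direction (−∇h) has components (+0.001800 E, -0.006800 N).
Azimuth = atan2(E, N) = atan2(+0.001800, -0.006800) = 165.2° ≈ 165°.

165°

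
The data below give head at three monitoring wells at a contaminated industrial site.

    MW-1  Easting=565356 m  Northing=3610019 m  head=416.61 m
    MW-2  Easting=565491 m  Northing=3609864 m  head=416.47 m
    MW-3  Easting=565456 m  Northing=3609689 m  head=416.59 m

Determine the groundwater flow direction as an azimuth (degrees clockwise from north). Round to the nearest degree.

With h = a·x + b·y + c and MW-1 as origin, the differences give:
  135·a + (-155)·b = -0.14
  100·a + (-330)·b = -0.02
Eliminate b (×(-330) and ×(-155), subtract): -29050·a = 43.100 → a = ∂h/∂x = -0.001484
Back-substitute: b = ∂h/∂y = -0.0003890.
Flow direction (−∇h) has components (+0.001484 E, +0.0003890 N).
Azimuth = atan2(E, N) = atan2(+0.001484, +0.0003890) = 75.3° ≈ 075°.

075°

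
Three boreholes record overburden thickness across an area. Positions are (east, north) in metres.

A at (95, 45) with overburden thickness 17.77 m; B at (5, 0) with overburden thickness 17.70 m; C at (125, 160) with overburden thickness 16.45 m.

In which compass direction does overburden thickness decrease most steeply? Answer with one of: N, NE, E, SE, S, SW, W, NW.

With d = a·x + b·y + c and A as origin, the differences give:
  (-90)·a + (-45)·b = -0.07
  30·a + 115·b = -1.32
Eliminate b (×115 and ×(-45), subtract): -9000·a = -67.450 → a = ∂d/∂x = +0.007494
Back-substitute: b = ∂d/∂y = -0.01343.
Steepest decrease is along −∇f = (-0.007494 E, +0.01343 N) → northwest.

NW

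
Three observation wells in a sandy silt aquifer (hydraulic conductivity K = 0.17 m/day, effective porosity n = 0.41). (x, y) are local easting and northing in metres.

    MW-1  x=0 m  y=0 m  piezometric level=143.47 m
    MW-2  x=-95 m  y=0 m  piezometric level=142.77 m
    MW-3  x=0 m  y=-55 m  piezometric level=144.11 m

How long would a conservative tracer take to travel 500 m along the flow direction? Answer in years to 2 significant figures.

240 years

∂h/∂x = (142.77 − 143.47) / (-95 − 0) = +0.007368
∂h/∂y = (144.11 − 143.47) / (-55 − 0) = -0.01164
|∇h| = √(0.007368² + -0.01164²) = 0.01378
Seepage velocity v = K·i/n = 0.17 × 0.01378 / 0.41 = 0.005714 m/day.
t = 500 / 0.005714 = 8.75e+04 days = 240 years.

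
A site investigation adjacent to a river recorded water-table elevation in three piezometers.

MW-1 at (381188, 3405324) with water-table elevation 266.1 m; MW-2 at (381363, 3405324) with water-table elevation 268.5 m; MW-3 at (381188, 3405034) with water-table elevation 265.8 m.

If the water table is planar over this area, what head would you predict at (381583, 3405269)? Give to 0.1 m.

∂h/∂x = (268.5 − 266.1) / (381363 − 381188) = +0.01371
∂h/∂y = (265.8 − 266.1) / (3405034 − 3405324) = +0.001034
h(381583, 3405269) = 266.1 + (+0.01371)·(395) + (+0.001034)·(-55) = 266.1 +5.417 -0.057 = 271.460 m.

271.5 m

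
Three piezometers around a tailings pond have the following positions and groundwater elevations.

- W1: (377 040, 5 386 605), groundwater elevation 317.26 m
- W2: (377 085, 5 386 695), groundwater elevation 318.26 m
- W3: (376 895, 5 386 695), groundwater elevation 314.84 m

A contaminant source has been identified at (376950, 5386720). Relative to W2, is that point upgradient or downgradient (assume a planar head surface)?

Differences from W1: to W2 (Δx, Δy, Δh) = (45, 90, +1.00); to W3 = (-145, 90, -2.42).
Determinant of the coordinate differences = 45·90 − (-145)·90 = 17100.
∂h/∂x = [(+1.00)·90 − (-2.42)·90] / 17100 = +0.01800
∂h/∂y = [45·(-2.42) − (-145)·(+1.00)] / 17100 = +0.002111
Head at (376950, 5386720) = 317.26 + (+0.01800)·(-90) + (+0.002111)·(115) = 315.88 m.
That is lower than the 318.26 m at W2, so the point is downgradient.

downgradient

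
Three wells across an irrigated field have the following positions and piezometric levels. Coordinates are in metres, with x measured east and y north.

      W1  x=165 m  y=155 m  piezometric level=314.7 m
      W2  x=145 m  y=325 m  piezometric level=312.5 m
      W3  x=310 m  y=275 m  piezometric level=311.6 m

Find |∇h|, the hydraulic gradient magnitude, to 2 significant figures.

0.017

Three-point gradient (reference W1): Δ to W2 = (-20, 170, -2.2), Δ to W3 = (145, 120, -3.1).
∂h/∂x = -0.009723, ∂h/∂y = -0.01409 (det = -27050).
|∇h| = √(-0.009723² + -0.01409²) = 0.01712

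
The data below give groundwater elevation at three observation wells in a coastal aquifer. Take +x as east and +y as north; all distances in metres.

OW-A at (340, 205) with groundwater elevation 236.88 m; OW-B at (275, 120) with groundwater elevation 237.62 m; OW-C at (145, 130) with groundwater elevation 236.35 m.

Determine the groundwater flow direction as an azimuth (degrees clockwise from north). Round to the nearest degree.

Differences from OW-A: to OW-B (Δx, Δy, Δh) = (-65, -85, +0.74); to OW-C = (-195, -75, -0.53).
Solve a·Δx + b·Δy = Δh: det = (-65)·(-75) − (-195)·(-85) = -11700.
∂h/∂x = [(+0.74)·(-75) − (-0.53)·(-85)] / -11700 = +0.008594
∂h/∂y = [(-65)·(-0.53) − (-195)·(+0.74)] / -11700 = -0.01528
Flow direction (−∇h) has components (-0.008594 E, +0.01528 N).
Azimuth = atan2(E, N) = atan2(-0.008594, +0.01528) = 330.6° ≈ 331°.

331°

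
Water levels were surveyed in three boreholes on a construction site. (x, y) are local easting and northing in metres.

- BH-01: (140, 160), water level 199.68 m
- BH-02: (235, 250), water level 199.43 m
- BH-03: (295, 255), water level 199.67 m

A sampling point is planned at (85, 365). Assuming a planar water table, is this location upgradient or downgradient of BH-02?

Differences from BH-01: to BH-02 (Δx, Δy, Δh) = (95, 90, -0.25); to BH-03 = (155, 95, -0.01).
Solve a·Δx + b·Δy = Δh: det = 95·95 − 155·90 = -4925.
∂h/∂x = [(-0.25)·95 − (-0.01)·90] / -4925 = +0.004640
∂h/∂y = [95·(-0.01) − 155·(-0.25)] / -4925 = -0.007675
Head at (85, 365) = 199.68 + (+0.004640)·(-55) + (-0.007675)·(205) = 197.85 m.
That is lower than the 199.43 m at BH-02, so the point is downgradient.

downgradient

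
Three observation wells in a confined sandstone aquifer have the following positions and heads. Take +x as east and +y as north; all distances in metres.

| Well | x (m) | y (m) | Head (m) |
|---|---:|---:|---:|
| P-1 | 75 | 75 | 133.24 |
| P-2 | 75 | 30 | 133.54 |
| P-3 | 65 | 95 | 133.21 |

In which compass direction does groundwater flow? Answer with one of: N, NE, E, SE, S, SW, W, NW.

Taking P-1 as reference: P-2−P-1 = (0, -45, +0.30); P-3−P-1 = (-10, 20, -0.03).
Determinant of the coordinate differences = 0·20 − (-10)·(-45) = -450.
∂h/∂x = [(+0.30)·20 − (-0.03)·(-45)] / -450 = -0.01033
∂h/∂y = [0·(-0.03) − (-10)·(+0.30)] / -450 = -0.006667
Flow = −∇h = (+0.01033 east, +0.006667 north), which points northeast.

NE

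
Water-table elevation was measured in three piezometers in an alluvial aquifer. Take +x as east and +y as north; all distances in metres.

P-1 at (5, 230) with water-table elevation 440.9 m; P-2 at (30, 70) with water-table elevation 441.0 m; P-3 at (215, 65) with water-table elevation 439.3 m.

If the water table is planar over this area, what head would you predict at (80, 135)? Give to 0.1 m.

Differences from P-1: to P-2 (Δx, Δy, Δh) = (25, -160, +0.1); to P-3 = (210, -165, -1.6).
Determinant of the coordinate differences = 25·(-165) − 210·(-160) = 29475.
∂h/∂x = [(+0.1)·(-165) − (-1.6)·(-160)] / 29475 = -0.009245
∂h/∂y = [25·(-1.6) − 210·(+0.1)] / 29475 = -0.002070
h(80, 135) = 440.9 + (-0.009245)·(75) + (-0.002070)·(-95) = 440.9 -0.693 +0.197 = 440.403 m.

440.4 m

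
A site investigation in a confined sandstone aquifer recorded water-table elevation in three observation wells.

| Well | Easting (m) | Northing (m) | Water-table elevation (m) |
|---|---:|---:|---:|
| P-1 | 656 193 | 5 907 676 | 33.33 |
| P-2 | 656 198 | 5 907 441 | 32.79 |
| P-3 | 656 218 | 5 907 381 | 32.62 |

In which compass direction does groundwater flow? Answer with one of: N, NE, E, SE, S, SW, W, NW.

SE

Differences from P-1: to P-2 (Δx, Δy, Δh) = (5, -235, -0.54); to P-3 = (25, -295, -0.71).
Solve a·Δx + b·Δy = Δh: det = 5·(-295) − 25·(-235) = 4400.
∂h/∂x = [(-0.54)·(-295) − (-0.71)·(-235)] / 4400 = -0.001716
∂h/∂y = [5·(-0.71) − 25·(-0.54)] / 4400 = +0.002261
Flow = −∇h = (+0.001716 east, -0.002261 north), which points southeast.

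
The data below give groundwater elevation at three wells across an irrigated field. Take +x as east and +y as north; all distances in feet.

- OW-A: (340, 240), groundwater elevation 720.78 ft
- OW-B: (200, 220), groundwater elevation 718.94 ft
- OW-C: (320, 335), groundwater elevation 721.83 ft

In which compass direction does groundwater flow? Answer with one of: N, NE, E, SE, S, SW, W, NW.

SW

Three-point gradient (reference OW-A): Δ to OW-B = (-140, -20, -1.84), Δ to OW-C = (-20, 95, +1.05).
∂h/∂x = +0.01123, ∂h/∂y = +0.01342 (det = -13700).
Flow = −∇h = (-0.01123 east, -0.01342 north), which points southwest.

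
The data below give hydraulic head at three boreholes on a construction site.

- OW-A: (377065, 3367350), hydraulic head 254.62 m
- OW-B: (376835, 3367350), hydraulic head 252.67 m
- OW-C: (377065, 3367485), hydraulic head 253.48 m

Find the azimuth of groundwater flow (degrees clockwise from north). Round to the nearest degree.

315°

∂h/∂x = (252.67 − 254.62) / (376835 − 377065) = +0.008478
∂h/∂y = (253.48 − 254.62) / (3367485 − 3367350) = -0.008444
Flow direction (−∇h) has components (-0.008478 E, +0.008444 N).
Azimuth = atan2(E, N) = atan2(-0.008478, +0.008444) = 314.9° ≈ 315°.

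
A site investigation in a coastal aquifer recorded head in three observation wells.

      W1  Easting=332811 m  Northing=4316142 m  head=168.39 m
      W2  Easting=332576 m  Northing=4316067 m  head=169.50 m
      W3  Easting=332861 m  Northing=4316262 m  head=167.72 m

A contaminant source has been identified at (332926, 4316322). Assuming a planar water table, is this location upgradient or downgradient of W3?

Differences from W1: to W2 (Δx, Δy, Δh) = (-235, -75, +1.11); to W3 = (50, 120, -0.67).
Determinant of the coordinate differences = (-235)·120 − 50·(-75) = -24450.
∂h/∂x = [(+1.11)·120 − (-0.67)·(-75)] / -24450 = -0.003393
∂h/∂y = [(-235)·(-0.67) − 50·(+1.11)] / -24450 = -0.004170
Head at (332926, 4316322) = 168.39 + (-0.003393)·(115) + (-0.004170)·(180) = 167.25 m.
That is lower than the 167.72 m at W3, so the point is downgradient.

downgradient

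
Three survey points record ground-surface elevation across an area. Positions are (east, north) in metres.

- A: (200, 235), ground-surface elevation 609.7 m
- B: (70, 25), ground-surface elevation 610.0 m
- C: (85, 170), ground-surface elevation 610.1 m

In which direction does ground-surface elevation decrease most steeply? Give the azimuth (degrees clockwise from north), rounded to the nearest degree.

Taking A as reference: B−A = (-130, -210, +0.3); C−A = (-115, -65, +0.4).
Solve a·Δx + b·Δy = Δz: det = (-130)·(-65) − (-115)·(-210) = -15700.
∂z/∂x = [(+0.3)·(-65) − (+0.4)·(-210)] / -15700 = -0.004108
∂z/∂y = [(-130)·(+0.4) − (-115)·(+0.3)] / -15700 = +0.001115
Steepest decrease is along −∇f: components (+0.004108 E, -0.001115 N).
Azimuth = atan2(+0.004108, -0.001115) = 105.2° ≈ 105°.

105°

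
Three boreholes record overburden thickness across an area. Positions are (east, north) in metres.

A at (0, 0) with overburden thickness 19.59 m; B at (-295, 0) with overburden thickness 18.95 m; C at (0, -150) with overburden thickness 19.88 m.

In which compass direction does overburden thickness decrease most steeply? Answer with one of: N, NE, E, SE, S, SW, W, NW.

NW

∂d/∂x = (18.95 − 19.59) / (-295 − 0) = +0.002169
∂d/∂y = (19.88 − 19.59) / (-150 − 0) = -0.001933
Steepest decrease is along −∇f = (-0.002169 E, +0.001933 N) → northwest.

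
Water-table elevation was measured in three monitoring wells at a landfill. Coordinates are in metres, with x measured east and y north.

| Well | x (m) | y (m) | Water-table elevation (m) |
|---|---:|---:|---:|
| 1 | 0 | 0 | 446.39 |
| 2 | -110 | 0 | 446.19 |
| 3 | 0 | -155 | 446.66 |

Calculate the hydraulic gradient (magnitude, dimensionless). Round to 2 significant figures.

0.0025

∂h/∂x = (446.19 − 446.39) / (-110 − 0) = +0.001818
∂h/∂y = (446.66 − 446.39) / (-155 − 0) = -0.001742
|∇h| = √(0.001818² + -0.001742²) = 0.002518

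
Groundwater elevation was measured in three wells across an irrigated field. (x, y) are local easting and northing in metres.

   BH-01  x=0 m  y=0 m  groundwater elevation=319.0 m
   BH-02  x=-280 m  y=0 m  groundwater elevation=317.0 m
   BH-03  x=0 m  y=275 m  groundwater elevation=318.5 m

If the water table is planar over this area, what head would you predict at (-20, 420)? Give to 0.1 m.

∂h/∂x = (317.0 − 319.0) / (-280 − 0) = +0.007143
∂h/∂y = (318.5 − 319.0) / (275 − 0) = -0.001818
h(-20, 420) = 319.0 + (+0.007143)·(-20) + (-0.001818)·(420) = 319.0 -0.143 -0.764 = 318.094 m.

318.1 m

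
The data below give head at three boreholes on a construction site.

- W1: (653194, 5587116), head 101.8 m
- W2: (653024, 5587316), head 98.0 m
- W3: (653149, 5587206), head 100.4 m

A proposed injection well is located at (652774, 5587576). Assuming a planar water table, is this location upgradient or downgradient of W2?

Taking W1 as reference: W2−W1 = (-170, 200, -3.8); W3−W1 = (-45, 90, -1.4).
Solve a·Δx + b·Δy = Δh: det = (-170)·90 − (-45)·200 = -6300.
∂h/∂x = [(-3.8)·90 − (-1.4)·200] / -6300 = +0.009841
∂h/∂y = [(-170)·(-1.4) − (-45)·(-3.8)] / -6300 = -0.01063
Head at (652774, 5587576) = 101.8 + (+0.009841)·(-420) + (-0.01063)·(460) = 92.77 m.
That is lower than the 98.0 m at W2, so the point is downgradient.

downgradient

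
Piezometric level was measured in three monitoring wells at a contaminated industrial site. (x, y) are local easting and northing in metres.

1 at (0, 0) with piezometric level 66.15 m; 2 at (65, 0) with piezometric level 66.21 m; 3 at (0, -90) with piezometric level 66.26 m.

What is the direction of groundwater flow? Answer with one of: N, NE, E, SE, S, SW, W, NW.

NW

∂h/∂x = (66.21 − 66.15) / (65 − 0) = +0.0009231
∂h/∂y = (66.26 − 66.15) / (-90 − 0) = -0.001222
Flow = −∇h = (-0.0009231 east, +0.001222 north), which points northwest.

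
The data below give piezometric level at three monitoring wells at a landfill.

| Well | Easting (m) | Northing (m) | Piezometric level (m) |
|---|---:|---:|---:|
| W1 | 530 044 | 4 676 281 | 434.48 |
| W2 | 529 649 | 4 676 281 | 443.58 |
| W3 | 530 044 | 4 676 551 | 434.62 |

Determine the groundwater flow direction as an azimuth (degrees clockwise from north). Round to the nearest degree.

∂h/∂x = (443.58 − 434.48) / (529649 − 530044) = -0.02304
∂h/∂y = (434.62 − 434.48) / (4676551 − 4676281) = +0.0005185
Flow direction (−∇h) has components (+0.02304 E, -0.0005185 N).
Azimuth = atan2(E, N) = atan2(+0.02304, -0.0005185) = 91.3° ≈ 091°.

091°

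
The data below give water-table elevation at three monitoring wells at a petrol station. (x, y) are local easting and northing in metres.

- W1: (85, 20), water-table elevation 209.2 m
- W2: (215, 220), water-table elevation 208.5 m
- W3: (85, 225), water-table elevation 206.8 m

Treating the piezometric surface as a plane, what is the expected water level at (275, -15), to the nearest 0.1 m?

Taking W1 as reference: W2−W1 = (130, 200, -0.7); W3−W1 = (0, 205, -2.4).
Determinant of the coordinate differences = 130·205 − 0·200 = 26650.
∂h/∂x = [(-0.7)·205 − (-2.4)·200] / 26650 = +0.01263
∂h/∂y = [130·(-2.4) − 0·(-0.7)] / 26650 = -0.01171
h(275, -15) = 209.2 + (+0.01263)·(190) + (-0.01171)·(-35) = 209.2 +2.399 +0.410 = 212.009 m.

212.0 m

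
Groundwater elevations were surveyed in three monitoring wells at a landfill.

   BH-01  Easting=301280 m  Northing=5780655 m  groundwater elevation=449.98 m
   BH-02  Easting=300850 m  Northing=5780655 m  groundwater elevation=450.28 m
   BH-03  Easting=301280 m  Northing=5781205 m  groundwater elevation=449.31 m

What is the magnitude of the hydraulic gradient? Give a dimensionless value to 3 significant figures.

0.00140

∂h/∂x = (450.28 − 449.98) / (300850 − 301280) = -0.0006977
∂h/∂y = (449.31 − 449.98) / (5781205 − 5780655) = -0.001218
|∇h| = √(-0.0006977² + -0.001218²) = 0.001404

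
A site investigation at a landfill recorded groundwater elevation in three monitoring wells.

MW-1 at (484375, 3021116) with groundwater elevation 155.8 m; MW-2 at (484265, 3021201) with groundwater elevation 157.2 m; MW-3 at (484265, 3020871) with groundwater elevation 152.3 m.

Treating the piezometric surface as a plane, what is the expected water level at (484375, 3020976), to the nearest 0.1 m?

153.7 m

Differences from MW-1: to MW-2 (Δx, Δy, Δh) = (-110, 85, +1.4); to MW-3 = (-110, -245, -3.5).
Solve a·Δx + b·Δy = Δh: det = (-110)·(-245) − (-110)·85 = 36300.
∂h/∂x = [(+1.4)·(-245) − (-3.5)·85] / 36300 = -0.001253
∂h/∂y = [(-110)·(-3.5) − (-110)·(+1.4)] / 36300 = +0.01485
h(484375, 3020976) = 155.8 + (-0.001253)·(0) + (+0.01485)·(-140) = 155.8 -0.000 -2.079 = 153.721 m.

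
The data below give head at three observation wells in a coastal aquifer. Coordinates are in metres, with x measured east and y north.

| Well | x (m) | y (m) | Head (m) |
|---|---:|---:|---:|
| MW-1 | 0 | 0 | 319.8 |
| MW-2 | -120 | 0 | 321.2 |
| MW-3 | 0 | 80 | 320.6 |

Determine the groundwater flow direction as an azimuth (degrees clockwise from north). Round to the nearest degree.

∂h/∂x = (321.2 − 319.8) / (-120 − 0) = -0.01167
∂h/∂y = (320.6 − 319.8) / (80 − 0) = +0.01000
Flow direction (−∇h) has components (+0.01167 E, -0.01000 N).
Azimuth = atan2(E, N) = atan2(+0.01167, -0.01000) = 130.6° ≈ 131°.

131°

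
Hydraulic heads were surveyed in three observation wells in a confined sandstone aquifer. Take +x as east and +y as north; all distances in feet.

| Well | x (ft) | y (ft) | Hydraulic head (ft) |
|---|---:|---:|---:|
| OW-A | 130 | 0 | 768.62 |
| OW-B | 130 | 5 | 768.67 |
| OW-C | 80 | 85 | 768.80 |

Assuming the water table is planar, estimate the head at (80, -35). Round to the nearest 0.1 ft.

With h = a·x + b·y + c and OW-A as origin, the differences give:
  0·a + 5·b = +0.05
  (-50)·a + 85·b = +0.18
Eliminate b (×85 and ×5, subtract): 250·a = 3.350 → a = ∂h/∂x = +0.01340
Back-substitute: b = ∂h/∂y = +0.010000.
h(80, -35) = 768.62 + (+0.01340)·(-50) + (+0.010000)·(-35) = 768.62 -0.670 -0.350 = 767.600 ft.

767.6 ft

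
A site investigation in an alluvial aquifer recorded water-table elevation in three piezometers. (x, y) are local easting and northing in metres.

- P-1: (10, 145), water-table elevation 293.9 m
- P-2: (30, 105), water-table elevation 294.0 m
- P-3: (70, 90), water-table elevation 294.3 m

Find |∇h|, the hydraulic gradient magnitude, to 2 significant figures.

With h = a·x + b·y + c and P-1 as origin, the differences give:
  20·a + (-40)·b = +0.1
  60·a + (-55)·b = +0.4
Eliminate b (×(-55) and ×(-40), subtract): 1300·a = 10.50 → a = ∂h/∂x = +0.008077
Back-substitute: b = ∂h/∂y = +0.001538.
|∇h| = √(0.008077² + 0.001538²) = 0.008222

0.0082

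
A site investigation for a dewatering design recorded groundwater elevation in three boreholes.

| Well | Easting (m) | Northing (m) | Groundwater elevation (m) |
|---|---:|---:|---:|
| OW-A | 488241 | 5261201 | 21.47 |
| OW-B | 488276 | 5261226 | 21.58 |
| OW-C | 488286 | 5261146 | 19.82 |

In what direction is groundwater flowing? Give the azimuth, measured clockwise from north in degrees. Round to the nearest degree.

Three-point gradient (reference OW-A): Δ to OW-B = (35, 25, +0.11), Δ to OW-C = (45, -55, -1.65).
∂h/∂x = -0.01154, ∂h/∂y = +0.02056 (det = -3050).
Flow direction (−∇h) has components (+0.01154 E, -0.02056 N).
Azimuth = atan2(E, N) = atan2(+0.01154, -0.02056) = 150.7° ≈ 151°.

151°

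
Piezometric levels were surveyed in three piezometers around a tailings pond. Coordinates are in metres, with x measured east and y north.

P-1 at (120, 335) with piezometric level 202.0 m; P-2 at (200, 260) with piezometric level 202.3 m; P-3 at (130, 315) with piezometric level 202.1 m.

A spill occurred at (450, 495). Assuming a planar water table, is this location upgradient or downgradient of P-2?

downgradient

Differences from P-1: to P-2 (Δx, Δy, Δh) = (80, -75, +0.3); to P-3 = (10, -20, +0.1).
Solve a·Δx + b·Δy = Δh: det = 80·(-20) − 10·(-75) = -850.
∂h/∂x = [(+0.3)·(-20) − (+0.1)·(-75)] / -850 = -0.001765
∂h/∂y = [80·(+0.1) − 10·(+0.3)] / -850 = -0.005882
Head at (450, 495) = 202.0 + (-0.001765)·(330) + (-0.005882)·(160) = 200.48 m.
That is lower than the 202.3 m at P-2, so the point is downgradient.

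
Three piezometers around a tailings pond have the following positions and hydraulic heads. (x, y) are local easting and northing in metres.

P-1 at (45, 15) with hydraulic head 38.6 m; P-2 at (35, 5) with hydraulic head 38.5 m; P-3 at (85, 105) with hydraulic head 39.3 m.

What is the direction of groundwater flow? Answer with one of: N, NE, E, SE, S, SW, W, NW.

SW

Differences from P-1: to P-2 (Δx, Δy, Δh) = (-10, -10, -0.1); to P-3 = (40, 90, +0.7).
Solve a·Δx + b·Δy = Δh: det = (-10)·90 − 40·(-10) = -500.
∂h/∂x = [(-0.1)·90 − (+0.7)·(-10)] / -500 = +0.004000
∂h/∂y = [(-10)·(+0.7) − 40·(-0.1)] / -500 = +0.006000
Flow = −∇h = (-0.004000 east, -0.006000 north), which points southwest.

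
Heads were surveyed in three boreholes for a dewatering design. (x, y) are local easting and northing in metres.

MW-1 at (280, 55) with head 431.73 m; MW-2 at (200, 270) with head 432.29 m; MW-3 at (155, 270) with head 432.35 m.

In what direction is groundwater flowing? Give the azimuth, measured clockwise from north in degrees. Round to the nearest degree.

148°

Taking MW-1 as reference: MW-2−MW-1 = (-80, 215, +0.56); MW-3−MW-1 = (-125, 215, +0.62).
Determinant of the coordinate differences = (-80)·215 − (-125)·215 = 9675.
∂h/∂x = [(+0.56)·215 − (+0.62)·215] / 9675 = -0.001333
∂h/∂y = [(-80)·(+0.62) − (-125)·(+0.56)] / 9675 = +0.002109
Flow direction (−∇h) has components (+0.001333 E, -0.002109 N).
Azimuth = atan2(E, N) = atan2(+0.001333, -0.002109) = 147.7° ≈ 148°.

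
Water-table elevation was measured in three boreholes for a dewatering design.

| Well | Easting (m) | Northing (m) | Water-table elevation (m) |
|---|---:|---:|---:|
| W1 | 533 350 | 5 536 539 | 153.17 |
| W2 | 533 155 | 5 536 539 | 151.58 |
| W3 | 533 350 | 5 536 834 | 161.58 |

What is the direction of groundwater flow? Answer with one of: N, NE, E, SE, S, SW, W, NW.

S

∂h/∂x = (151.58 − 153.17) / (533155 − 533350) = +0.008154
∂h/∂y = (161.58 − 153.17) / (5536834 − 5536539) = +0.02851
Flow = −∇h = (-0.008154 east, -0.02851 north), which points south.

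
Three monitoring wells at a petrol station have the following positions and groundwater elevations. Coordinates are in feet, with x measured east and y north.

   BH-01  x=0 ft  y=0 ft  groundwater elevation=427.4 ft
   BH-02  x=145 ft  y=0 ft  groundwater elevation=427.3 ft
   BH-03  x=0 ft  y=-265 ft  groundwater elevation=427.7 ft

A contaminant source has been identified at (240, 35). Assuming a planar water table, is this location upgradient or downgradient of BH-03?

∂h/∂x = (427.3 − 427.4) / (145 − 0) = -0.0006897
∂h/∂y = (427.7 − 427.4) / (-265 − 0) = -0.001132
Head at (240, 35) = 427.4 + (-0.0006897)·(240) + (-0.001132)·(35) = 427.19 ft.
That is lower than the 427.7 ft at BH-03, so the point is downgradient.

downgradient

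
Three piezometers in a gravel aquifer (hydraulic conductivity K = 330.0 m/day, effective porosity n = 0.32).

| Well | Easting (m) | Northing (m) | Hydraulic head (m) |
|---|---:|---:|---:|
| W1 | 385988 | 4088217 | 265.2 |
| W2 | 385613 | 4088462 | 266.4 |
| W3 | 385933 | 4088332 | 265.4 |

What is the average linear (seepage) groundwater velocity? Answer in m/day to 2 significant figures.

Taking W1 as reference: W2−W1 = (-375, 245, +1.2); W3−W1 = (-55, 115, +0.2).
Solve a·Δx + b·Δy = Δh: det = (-375)·115 − (-55)·245 = -29650.
∂h/∂x = [(+1.2)·115 − (+0.2)·245] / -29650 = -0.003002
∂h/∂y = [(-375)·(+0.2) − (-55)·(+1.2)] / -29650 = +0.0003035
|∇h| = √(-0.003002² + 0.0003035²) = 0.003017
Seepage velocity v = K·i/n = 330.0 × 0.003017 / 0.32 = 3.111 m/day.

3.1 m/day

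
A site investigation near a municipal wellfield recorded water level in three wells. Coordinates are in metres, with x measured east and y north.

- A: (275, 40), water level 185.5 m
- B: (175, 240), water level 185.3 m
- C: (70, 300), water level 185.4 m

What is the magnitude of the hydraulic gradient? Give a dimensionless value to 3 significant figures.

0.00297

Taking A as reference: B−A = (-100, 200, -0.2); C−A = (-205, 260, -0.1).
Solve a·Δx + b·Δy = Δh: det = (-100)·260 − (-205)·200 = 15000.
∂h/∂x = [(-0.2)·260 − (-0.1)·200] / 15000 = -0.002133
∂h/∂y = [(-100)·(-0.1) − (-205)·(-0.2)] / 15000 = -0.002067
|∇h| = √(-0.002133² + -0.002067²) = 0.00297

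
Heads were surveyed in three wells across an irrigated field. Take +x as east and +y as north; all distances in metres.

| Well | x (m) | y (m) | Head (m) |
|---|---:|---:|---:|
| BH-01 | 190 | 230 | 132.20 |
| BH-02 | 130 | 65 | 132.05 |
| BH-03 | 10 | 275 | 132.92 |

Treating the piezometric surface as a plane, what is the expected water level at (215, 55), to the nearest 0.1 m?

131.7 m

Taking BH-01 as reference: BH-02−BH-01 = (-60, -165, -0.15); BH-03−BH-01 = (-180, 45, +0.72).
Solve a·Δx + b·Δy = Δh: det = (-60)·45 − (-180)·(-165) = -32400.
∂h/∂x = [(-0.15)·45 − (+0.72)·(-165)] / -32400 = -0.003458
∂h/∂y = [(-60)·(+0.72) − (-180)·(-0.15)] / -32400 = +0.002167
h(215, 55) = 132.20 + (-0.003458)·(25) + (+0.002167)·(-175) = 132.20 -0.086 -0.379 = 131.734 m.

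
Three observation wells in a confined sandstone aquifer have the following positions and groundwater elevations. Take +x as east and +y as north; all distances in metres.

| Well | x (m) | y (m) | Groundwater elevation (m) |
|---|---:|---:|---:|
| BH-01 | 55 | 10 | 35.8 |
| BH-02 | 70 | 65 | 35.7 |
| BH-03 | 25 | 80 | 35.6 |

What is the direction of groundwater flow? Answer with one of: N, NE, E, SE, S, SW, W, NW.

NW

Three-point gradient (reference BH-01): Δ to BH-02 = (15, 55, -0.1), Δ to BH-03 = (-30, 70, -0.2).
∂h/∂x = +0.001481, ∂h/∂y = -0.002222 (det = 2700).
Flow = −∇h = (-0.001481 east, +0.002222 north), which points northwest.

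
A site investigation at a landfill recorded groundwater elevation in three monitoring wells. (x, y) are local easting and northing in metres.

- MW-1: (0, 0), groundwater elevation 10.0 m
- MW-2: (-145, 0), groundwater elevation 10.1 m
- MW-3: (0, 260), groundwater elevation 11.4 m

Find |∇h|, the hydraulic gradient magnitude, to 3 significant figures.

∂h/∂x = (10.1 − 10.0) / (-145 − 0) = -0.0006897
∂h/∂y = (11.4 − 10.0) / (260 − 0) = +0.005385
|∇h| = √(-0.0006897² + 0.005385²) = 0.005429

0.00543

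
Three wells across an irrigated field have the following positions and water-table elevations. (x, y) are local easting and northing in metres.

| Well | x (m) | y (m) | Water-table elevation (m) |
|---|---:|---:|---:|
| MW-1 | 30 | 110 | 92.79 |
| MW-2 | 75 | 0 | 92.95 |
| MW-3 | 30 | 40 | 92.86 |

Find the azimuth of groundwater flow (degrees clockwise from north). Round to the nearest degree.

312°

With h = a·x + b·y + c and MW-1 as origin, the differences give:
  45·a + (-110)·b = +0.16
  0·a + (-70)·b = +0.07
Eliminate b (×(-70) and ×(-110), subtract): -3150·a = -3.500 → a = ∂h/∂x = +0.001111
Back-substitute: b = ∂h/∂y = -0.0010000.
Flow direction (−∇h) has components (-0.001111 E, +0.0010000 N).
Azimuth = atan2(E, N) = atan2(-0.001111, +0.0010000) = 312.0° ≈ 312°.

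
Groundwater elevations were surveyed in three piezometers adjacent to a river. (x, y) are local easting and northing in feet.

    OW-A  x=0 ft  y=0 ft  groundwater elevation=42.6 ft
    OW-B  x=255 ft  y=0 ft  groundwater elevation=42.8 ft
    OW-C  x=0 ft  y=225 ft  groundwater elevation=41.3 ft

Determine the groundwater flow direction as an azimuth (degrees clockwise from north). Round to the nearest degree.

∂h/∂x = (42.8 − 42.6) / (255 − 0) = +0.0007843
∂h/∂y = (41.3 − 42.6) / (225 − 0) = -0.005778
Flow direction (−∇h) has components (-0.0007843 E, +0.005778 N).
Azimuth = atan2(E, N) = atan2(-0.0007843, +0.005778) = 352.3° ≈ 352°.

352°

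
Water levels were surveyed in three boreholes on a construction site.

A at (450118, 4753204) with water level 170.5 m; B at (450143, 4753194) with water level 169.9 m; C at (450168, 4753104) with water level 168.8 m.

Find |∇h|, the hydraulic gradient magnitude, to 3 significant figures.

0.0224

With h = a·x + b·y + c and A as origin, the differences give:
  25·a + (-10)·b = -0.6
  50·a + (-100)·b = -1.7
Eliminate b (×(-100) and ×(-10), subtract): -2000·a = 43.00 → a = ∂h/∂x = -0.02150
Back-substitute: b = ∂h/∂y = +0.006250.
|∇h| = √(-0.02150² + 0.006250²) = 0.02239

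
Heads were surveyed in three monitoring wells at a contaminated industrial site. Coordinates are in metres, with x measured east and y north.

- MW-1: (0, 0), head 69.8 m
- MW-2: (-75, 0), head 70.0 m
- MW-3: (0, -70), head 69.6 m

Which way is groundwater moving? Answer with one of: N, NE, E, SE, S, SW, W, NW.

SE

∂h/∂x = (70.0 − 69.8) / (-75 − 0) = -0.002667
∂h/∂y = (69.6 − 69.8) / (-70 − 0) = +0.002857
Flow = −∇h = (+0.002667 east, -0.002857 north), which points southeast.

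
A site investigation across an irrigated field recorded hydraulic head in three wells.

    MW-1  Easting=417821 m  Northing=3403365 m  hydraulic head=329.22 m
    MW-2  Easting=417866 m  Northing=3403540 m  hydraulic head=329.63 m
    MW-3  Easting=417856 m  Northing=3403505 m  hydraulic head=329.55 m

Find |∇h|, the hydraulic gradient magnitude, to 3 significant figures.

0.00349

Three-point gradient (reference MW-1): Δ to MW-2 = (45, 175, +0.41), Δ to MW-3 = (35, 140, +0.33).
∂h/∂x = -0.002000, ∂h/∂y = +0.002857 (det = 175).
|∇h| = √(-0.002000² + 0.002857²) = 0.003487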